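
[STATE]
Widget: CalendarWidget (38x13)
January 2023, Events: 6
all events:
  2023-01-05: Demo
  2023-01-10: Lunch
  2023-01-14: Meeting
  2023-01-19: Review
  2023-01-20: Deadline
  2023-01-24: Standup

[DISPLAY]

             January 2023             
Mo Tu We Th Fr Sa Su                  
                   1                  
 2  3  4  5*  6  7  8                 
 9 10* 11 12 13 14* 15                
16 17 18 19* 20* 21 22                
23 24* 25 26 27 28 29                 
30 31                                 
                                      
                                      
                                      
                                      
                                      


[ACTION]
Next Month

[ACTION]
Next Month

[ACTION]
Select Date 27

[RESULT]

              March 2023              
Mo Tu We Th Fr Sa Su                  
       1  2  3  4  5                  
 6  7  8  9 10 11 12                  
13 14 15 16 17 18 19                  
20 21 22 23 24 25 26                  
[27] 28 29 30 31                      
                                      
                                      
                                      
                                      
                                      
                                      


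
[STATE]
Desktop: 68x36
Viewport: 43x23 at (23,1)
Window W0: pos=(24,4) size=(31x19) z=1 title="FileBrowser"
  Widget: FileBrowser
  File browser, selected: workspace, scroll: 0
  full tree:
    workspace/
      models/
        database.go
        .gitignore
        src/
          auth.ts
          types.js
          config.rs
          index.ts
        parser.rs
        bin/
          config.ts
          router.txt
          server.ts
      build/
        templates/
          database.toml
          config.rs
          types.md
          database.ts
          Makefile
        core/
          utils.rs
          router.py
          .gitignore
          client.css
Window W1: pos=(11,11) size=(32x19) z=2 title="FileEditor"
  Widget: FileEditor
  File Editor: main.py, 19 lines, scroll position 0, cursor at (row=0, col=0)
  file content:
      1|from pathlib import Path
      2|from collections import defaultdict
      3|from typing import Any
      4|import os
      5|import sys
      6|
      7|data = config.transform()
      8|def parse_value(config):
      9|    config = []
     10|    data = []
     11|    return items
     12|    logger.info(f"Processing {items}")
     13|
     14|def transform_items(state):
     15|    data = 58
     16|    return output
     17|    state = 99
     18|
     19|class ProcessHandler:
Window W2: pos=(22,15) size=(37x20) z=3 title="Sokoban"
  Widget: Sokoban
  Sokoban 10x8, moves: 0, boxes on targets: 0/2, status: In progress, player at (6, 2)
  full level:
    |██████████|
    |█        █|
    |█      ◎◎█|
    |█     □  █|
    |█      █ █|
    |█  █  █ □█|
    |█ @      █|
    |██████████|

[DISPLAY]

                                           
                                           
                                           
 ┏━━━━━━━━━━━━━━━━━━━━━━━━━━━━━┓           
 ┃ FileBrowser                 ┃           
 ┠─────────────────────────────┨           
 ┃> [-] workspace/             ┃           
 ┃    [+] models/              ┃           
 ┃    [+] build/               ┃           
 ┃                             ┃           
━━━━━━━━━━━━━━━━━━━┓           ┃           
                   ┃           ┃           
───────────────────┨           ┃           
b import Path     ▲┃           ┃           
━━━━━━━━━━━━━━━━━━━━━━━━━━━━━━━━━━━┓       
 Sokoban                           ┃       
───────────────────────────────────┨       
██████████                         ┃       
█        █                         ┃       
█      ◎◎█                         ┃       
█     □  █                         ┃       
█      █ █                         ┃       
█  █  █ □█                         ┃       


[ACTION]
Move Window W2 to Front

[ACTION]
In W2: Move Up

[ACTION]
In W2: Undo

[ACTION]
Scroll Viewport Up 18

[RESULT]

                                           
                                           
                                           
                                           
 ┏━━━━━━━━━━━━━━━━━━━━━━━━━━━━━┓           
 ┃ FileBrowser                 ┃           
 ┠─────────────────────────────┨           
 ┃> [-] workspace/             ┃           
 ┃    [+] models/              ┃           
 ┃    [+] build/               ┃           
 ┃                             ┃           
━━━━━━━━━━━━━━━━━━━┓           ┃           
                   ┃           ┃           
───────────────────┨           ┃           
b import Path     ▲┃           ┃           
━━━━━━━━━━━━━━━━━━━━━━━━━━━━━━━━━━━┓       
 Sokoban                           ┃       
───────────────────────────────────┨       
██████████                         ┃       
█        █                         ┃       
█      ◎◎█                         ┃       
█     □  █                         ┃       
█      █ █                         ┃       


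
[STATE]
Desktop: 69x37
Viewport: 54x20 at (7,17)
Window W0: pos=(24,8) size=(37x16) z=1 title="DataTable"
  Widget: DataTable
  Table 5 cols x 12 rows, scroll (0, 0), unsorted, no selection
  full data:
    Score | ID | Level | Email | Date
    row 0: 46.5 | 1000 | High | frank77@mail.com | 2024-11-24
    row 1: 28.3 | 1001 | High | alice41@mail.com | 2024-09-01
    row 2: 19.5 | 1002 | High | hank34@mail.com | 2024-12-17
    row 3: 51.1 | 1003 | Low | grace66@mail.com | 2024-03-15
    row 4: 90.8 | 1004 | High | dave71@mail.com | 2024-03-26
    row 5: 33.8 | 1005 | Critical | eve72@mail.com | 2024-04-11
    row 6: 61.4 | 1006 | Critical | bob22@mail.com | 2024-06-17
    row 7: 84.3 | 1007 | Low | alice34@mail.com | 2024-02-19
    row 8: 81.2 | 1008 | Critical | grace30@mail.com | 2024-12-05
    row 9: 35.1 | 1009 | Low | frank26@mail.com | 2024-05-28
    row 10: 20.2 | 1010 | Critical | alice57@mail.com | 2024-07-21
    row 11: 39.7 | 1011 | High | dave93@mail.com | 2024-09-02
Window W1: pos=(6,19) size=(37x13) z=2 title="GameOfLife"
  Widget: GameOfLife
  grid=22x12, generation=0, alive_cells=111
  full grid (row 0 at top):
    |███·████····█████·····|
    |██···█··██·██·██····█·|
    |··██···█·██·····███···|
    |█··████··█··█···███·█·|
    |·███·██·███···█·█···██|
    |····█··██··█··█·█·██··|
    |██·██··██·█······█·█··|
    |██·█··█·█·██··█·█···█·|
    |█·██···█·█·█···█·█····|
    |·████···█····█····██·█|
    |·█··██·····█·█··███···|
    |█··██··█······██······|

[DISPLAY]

                 ┃90.8 │1004│High    │dave71@mail.com┃
                 ┃33.8 │1005│Critical│eve72@mail.com ┃
━━━━━━━━━━━━━━━━━━━━━━━━━━━━━━━━━━━┓l│bob22@mail.com ┃
 GameOfLife                        ┃ │alice34@mail.co┃
───────────────────────────────────┨l│grace30@mail.co┃
Gen: 0                             ┃ │frank26@mail.co┃
··██···█·██·····███···             ┃━━━━━━━━━━━━━━━━━┛
█··████··█··█···███·█·             ┃                  
·███·██·███···█·█···██             ┃                  
····█··██··█··█·█·██··             ┃                  
██·██··██·█······█·█··             ┃                  
██·█··█·█·██··█·█···█·             ┃                  
█·██···█·█·█···█·█····             ┃                  
·████···█····█····██·█             ┃                  
━━━━━━━━━━━━━━━━━━━━━━━━━━━━━━━━━━━┛                  
                                                      
                                                      
                                                      
                                                      
                                                      


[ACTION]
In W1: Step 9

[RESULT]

                 ┃90.8 │1004│High    │dave71@mail.com┃
                 ┃33.8 │1005│Critical│eve72@mail.com ┃
━━━━━━━━━━━━━━━━━━━━━━━━━━━━━━━━━━━┓l│bob22@mail.com ┃
 GameOfLife                        ┃ │alice34@mail.co┃
───────────────────────────────────┨l│grace30@mail.co┃
Gen: 9                             ┃ │frank26@mail.co┃
···█···█···██·······█·             ┃━━━━━━━━━━━━━━━━━┛
···········█······██·█             ┃                  
··················██·█             ┃                  
··················██·█             ┃                  
····················█·             ┃                  
··█···················             ┃                  
·█··█··········█······             ┃                  
··███···█·····█·█·····             ┃                  
━━━━━━━━━━━━━━━━━━━━━━━━━━━━━━━━━━━┛                  
                                                      
                                                      
                                                      
                                                      
                                                      


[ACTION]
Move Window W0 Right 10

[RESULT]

                         ┃90.8 │1004│High    │dave71@m
                         ┃33.8 │1005│Critical│eve72@ma
━━━━━━━━━━━━━━━━━━━━━━━━━━━━━━━━━━━┓│Critical│bob22@ma
 GameOfLife                        ┃│Low     │alice34@
───────────────────────────────────┨│Critical│grace30@
Gen: 9                             ┃│Low     │frank26@
···█···█···██·······█·             ┃━━━━━━━━━━━━━━━━━━
···········█······██·█             ┃                  
··················██·█             ┃                  
··················██·█             ┃                  
····················█·             ┃                  
··█···················             ┃                  
·█··█··········█······             ┃                  
··███···█·····█·█·····             ┃                  
━━━━━━━━━━━━━━━━━━━━━━━━━━━━━━━━━━━┛                  
                                                      
                                                      
                                                      
                                                      
                                                      


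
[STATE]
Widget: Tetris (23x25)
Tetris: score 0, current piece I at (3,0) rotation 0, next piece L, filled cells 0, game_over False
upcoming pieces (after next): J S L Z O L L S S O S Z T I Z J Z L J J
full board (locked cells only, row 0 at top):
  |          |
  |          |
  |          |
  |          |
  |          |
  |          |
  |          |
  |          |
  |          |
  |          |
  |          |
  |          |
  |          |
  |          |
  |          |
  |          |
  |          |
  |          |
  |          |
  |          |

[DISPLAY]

   ████   │Next:       
          │  ▒         
          │▒▒▒         
          │            
          │            
          │            
          │Score:      
          │0           
          │            
          │            
          │            
          │            
          │            
          │            
          │            
          │            
          │            
          │            
          │            
          │            
          │            
          │            
          │            
          │            
          │            


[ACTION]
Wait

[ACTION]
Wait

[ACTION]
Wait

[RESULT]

          │Next:       
          │  ▒         
          │▒▒▒         
   ████   │            
          │            
          │            
          │Score:      
          │0           
          │            
          │            
          │            
          │            
          │            
          │            
          │            
          │            
          │            
          │            
          │            
          │            
          │            
          │            
          │            
          │            
          │            


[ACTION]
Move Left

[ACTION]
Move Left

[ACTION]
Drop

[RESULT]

          │Next:       
          │  ▒         
          │▒▒▒         
          │            
 ████     │            
          │            
          │Score:      
          │0           
          │            
          │            
          │            
          │            
          │            
          │            
          │            
          │            
          │            
          │            
          │            
          │            
          │            
          │            
          │            
          │            
          │            


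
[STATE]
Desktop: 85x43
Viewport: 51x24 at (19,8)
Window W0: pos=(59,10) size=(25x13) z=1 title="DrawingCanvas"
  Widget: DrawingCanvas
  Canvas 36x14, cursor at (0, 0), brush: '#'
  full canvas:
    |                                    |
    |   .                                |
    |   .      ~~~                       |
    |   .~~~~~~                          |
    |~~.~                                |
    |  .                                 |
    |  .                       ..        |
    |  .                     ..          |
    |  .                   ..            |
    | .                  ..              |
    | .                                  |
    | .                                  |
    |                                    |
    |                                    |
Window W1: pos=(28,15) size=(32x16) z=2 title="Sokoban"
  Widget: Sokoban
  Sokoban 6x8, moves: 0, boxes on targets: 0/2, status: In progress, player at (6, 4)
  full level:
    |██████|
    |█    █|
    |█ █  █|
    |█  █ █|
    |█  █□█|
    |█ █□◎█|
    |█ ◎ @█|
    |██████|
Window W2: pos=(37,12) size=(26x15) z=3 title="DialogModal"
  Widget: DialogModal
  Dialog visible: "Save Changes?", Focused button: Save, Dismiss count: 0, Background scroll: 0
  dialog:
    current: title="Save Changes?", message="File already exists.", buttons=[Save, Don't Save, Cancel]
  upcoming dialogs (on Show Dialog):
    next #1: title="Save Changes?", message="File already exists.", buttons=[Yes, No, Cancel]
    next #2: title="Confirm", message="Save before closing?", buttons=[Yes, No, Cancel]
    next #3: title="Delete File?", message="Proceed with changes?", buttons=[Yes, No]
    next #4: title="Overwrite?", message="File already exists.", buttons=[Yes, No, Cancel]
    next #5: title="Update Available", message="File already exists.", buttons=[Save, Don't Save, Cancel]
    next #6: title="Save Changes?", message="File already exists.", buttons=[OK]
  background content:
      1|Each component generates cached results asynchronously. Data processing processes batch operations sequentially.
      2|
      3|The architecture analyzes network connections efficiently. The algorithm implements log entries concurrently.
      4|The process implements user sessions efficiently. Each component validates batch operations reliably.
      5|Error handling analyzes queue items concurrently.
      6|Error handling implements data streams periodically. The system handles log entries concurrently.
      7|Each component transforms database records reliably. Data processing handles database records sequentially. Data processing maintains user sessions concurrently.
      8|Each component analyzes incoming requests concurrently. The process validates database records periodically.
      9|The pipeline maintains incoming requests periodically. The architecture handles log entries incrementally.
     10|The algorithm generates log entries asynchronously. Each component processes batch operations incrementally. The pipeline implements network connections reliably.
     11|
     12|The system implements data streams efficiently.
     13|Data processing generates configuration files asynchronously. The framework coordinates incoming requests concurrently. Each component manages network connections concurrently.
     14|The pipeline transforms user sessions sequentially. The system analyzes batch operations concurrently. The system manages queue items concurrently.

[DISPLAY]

                                                   
                                                   
                                        ┏━━━━━━━━━━
                                        ┃ DrawingCa
                  ┏━━━━━━━━━━━━━━━━━━━━━━━━┓───────
                  ┃ DialogModal            ┃       
                  ┠────────────────────────┨.      
         ┏━━━━━━━━┃Each component generates┃.      
         ┃ Sokoban┃                        ┃.~~~~~~
         ┠────────┃The architecture analyze┃~      
         ┃██████  ┃Th┌──────────────────┐ u┃       
         ┃█    █  ┃Er│  Save Changes?   │s ┃       
         ┃█ █  █  ┃Er│File already exist│nt┃       
         ┃█  █ █  ┃Ea│[Save]  Don't Save│rm┃       
         ┃█  █□█  ┃Ea└──────────────────┘s ┃━━━━━━━
         ┃█ █□◎█  ┃The pipeline maintains i┃       
         ┃█ ◎ @█  ┃The algorithm generates ┃       
         ┃██████  ┃                        ┃       
         ┃Moves: 0┗━━━━━━━━━━━━━━━━━━━━━━━━┛       
         ┃                              ┃          
         ┃                              ┃          
         ┃                              ┃          
         ┗━━━━━━━━━━━━━━━━━━━━━━━━━━━━━━┛          
                                                   


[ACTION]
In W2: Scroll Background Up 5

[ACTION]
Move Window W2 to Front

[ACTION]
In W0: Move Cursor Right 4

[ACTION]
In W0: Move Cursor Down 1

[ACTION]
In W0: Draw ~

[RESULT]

                                                   
                                                   
                                        ┏━━━━━━━━━━
                                        ┃ DrawingCa
                  ┏━━━━━━━━━━━━━━━━━━━━━━━━┓───────
                  ┃ DialogModal            ┃       
                  ┠────────────────────────┨.~     
         ┏━━━━━━━━┃Each component generates┃.      
         ┃ Sokoban┃                        ┃.~~~~~~
         ┠────────┃The architecture analyze┃~      
         ┃██████  ┃Th┌──────────────────┐ u┃       
         ┃█    █  ┃Er│  Save Changes?   │s ┃       
         ┃█ █  █  ┃Er│File already exist│nt┃       
         ┃█  █ █  ┃Ea│[Save]  Don't Save│rm┃       
         ┃█  █□█  ┃Ea└──────────────────┘s ┃━━━━━━━
         ┃█ █□◎█  ┃The pipeline maintains i┃       
         ┃█ ◎ @█  ┃The algorithm generates ┃       
         ┃██████  ┃                        ┃       
         ┃Moves: 0┗━━━━━━━━━━━━━━━━━━━━━━━━┛       
         ┃                              ┃          
         ┃                              ┃          
         ┃                              ┃          
         ┗━━━━━━━━━━━━━━━━━━━━━━━━━━━━━━┛          
                                                   


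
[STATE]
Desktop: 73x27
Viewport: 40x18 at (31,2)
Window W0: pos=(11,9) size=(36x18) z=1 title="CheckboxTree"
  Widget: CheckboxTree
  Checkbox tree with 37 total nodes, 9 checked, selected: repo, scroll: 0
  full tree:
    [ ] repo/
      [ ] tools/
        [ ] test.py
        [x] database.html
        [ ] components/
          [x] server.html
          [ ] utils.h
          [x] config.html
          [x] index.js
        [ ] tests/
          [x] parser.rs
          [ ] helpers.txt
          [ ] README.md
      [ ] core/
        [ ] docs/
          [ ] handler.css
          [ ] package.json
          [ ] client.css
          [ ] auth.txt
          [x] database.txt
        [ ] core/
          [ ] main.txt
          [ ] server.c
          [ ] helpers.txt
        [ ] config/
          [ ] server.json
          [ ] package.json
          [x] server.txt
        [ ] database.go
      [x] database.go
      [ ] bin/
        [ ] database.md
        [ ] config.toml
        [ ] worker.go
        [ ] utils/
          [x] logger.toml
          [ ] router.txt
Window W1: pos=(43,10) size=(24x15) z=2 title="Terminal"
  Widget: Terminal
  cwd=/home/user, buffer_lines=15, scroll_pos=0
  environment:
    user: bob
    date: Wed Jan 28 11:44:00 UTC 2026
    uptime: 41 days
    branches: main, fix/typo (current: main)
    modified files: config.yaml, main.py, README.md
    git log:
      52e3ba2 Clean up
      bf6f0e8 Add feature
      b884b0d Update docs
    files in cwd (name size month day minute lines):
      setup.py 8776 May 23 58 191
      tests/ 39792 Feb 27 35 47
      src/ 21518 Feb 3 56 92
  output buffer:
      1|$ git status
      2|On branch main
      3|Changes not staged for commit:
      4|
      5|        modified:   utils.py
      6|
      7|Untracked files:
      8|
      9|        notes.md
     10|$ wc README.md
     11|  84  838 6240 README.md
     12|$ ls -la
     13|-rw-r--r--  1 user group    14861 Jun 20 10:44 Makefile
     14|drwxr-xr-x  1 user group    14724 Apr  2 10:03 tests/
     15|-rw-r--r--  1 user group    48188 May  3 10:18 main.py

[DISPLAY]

                                        
                                        
                                        
                                        
                                        
                                        
                                        
━━━━━━━━━━━━━━━┓                        
            ┏━━━━━━━━━━━━━━━━━━━━━━┓    
────────────┃ Terminal             ┃    
            ┠──────────────────────┨    
            ┃$ git status          ┃    
            ┃On branch main        ┃    
tml         ┃Changes not staged for┃    
/           ┃                      ┃    
tml         ┃        modified:   ut┃    
            ┃                      ┃    
tml         ┃Untracked files:      ┃    


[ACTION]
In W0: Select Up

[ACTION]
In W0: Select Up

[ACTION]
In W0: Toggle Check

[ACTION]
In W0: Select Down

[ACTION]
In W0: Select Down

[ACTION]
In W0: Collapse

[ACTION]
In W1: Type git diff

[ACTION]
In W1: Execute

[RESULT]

                                        
                                        
                                        
                                        
                                        
                                        
                                        
━━━━━━━━━━━━━━━┓                        
            ┏━━━━━━━━━━━━━━━━━━━━━━┓    
────────────┃ Terminal             ┃    
            ┠──────────────────────┨    
            ┃-rw-r--r--  1 user gro┃    
            ┃drwxr-xr-x  1 user gro┃    
tml         ┃-rw-r--r--  1 user gro┃    
/           ┃$ git diff            ┃    
tml         ┃diff --git a/main.py b┃    
            ┃--- a/main.py         ┃    
tml         ┃+++ b/main.py         ┃    


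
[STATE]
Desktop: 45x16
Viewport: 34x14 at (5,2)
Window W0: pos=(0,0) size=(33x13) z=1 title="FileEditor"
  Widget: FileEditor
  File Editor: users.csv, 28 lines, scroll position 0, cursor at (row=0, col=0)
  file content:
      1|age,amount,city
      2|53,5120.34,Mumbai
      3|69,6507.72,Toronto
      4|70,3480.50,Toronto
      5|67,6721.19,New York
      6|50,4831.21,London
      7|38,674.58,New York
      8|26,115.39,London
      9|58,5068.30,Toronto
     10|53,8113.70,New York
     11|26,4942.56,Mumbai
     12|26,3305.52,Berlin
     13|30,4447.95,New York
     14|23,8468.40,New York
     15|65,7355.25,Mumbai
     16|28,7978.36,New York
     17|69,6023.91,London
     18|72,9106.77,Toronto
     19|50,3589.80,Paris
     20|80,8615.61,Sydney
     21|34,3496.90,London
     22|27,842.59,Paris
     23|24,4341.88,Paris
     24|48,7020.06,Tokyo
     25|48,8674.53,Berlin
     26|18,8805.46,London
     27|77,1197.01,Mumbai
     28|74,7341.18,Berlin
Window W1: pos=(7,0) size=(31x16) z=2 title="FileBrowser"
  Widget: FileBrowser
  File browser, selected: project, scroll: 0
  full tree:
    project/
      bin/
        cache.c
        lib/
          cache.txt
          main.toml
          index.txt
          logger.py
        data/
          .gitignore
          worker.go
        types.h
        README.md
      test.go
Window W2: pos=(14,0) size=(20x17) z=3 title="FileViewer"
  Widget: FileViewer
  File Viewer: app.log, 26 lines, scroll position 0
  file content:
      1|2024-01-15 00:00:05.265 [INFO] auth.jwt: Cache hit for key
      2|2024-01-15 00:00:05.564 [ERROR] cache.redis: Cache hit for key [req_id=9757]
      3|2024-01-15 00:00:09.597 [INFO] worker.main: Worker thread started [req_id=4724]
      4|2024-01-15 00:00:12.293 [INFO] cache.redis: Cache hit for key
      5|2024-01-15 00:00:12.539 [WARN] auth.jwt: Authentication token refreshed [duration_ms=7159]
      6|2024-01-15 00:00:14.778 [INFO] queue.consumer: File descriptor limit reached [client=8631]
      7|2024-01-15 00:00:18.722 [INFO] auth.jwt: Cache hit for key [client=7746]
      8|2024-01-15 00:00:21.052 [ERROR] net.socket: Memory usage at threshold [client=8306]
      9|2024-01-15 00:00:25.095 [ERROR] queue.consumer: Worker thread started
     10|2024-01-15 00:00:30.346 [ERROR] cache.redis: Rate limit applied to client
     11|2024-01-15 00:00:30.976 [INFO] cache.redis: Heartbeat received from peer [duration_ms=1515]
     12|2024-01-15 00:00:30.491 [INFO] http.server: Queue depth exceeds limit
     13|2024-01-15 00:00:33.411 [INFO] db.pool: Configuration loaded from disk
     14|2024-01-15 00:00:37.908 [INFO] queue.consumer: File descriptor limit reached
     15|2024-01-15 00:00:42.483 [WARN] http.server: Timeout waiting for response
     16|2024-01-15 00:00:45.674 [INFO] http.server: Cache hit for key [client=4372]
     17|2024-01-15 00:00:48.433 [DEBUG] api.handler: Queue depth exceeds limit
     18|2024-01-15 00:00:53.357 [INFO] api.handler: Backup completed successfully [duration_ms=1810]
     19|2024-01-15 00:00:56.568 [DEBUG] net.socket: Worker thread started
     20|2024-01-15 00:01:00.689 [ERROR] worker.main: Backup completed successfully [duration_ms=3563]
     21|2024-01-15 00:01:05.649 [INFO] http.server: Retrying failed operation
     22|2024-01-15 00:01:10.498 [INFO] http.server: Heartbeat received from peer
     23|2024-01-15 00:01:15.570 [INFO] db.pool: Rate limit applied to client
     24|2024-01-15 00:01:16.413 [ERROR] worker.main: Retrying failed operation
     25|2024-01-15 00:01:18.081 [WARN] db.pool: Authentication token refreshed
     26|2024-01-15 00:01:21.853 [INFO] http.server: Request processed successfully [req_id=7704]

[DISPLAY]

──┠──────┠──────────────────┨───┨ 
am┃> [-] ┃2024-01-15 00:00:▲┃   ┃ 
12┃    [+┃2024-01-15 00:00:█┃   ┃ 
50┃    te┃2024-01-15 00:00:░┃   ┃ 
48┃      ┃2024-01-15 00:00:░┃   ┃ 
72┃      ┃2024-01-15 00:00:░┃   ┃ 
83┃      ┃2024-01-15 00:00:░┃   ┃ 
74┃      ┃2024-01-15 00:00:░┃   ┃ 
15┃      ┃2024-01-15 00:00:░┃   ┃ 
06┃      ┃2024-01-15 00:00:░┃   ┃ 
━━┃      ┃2024-01-15 00:00:░┃   ┃ 
  ┃      ┃2024-01-15 00:00:░┃   ┃ 
  ┃      ┃2024-01-15 00:00:░┃   ┃ 
  ┗━━━━━━┃2024-01-15 00:00:▼┃━━━┛ 


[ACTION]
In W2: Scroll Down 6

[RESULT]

──┠──────┠──────────────────┨───┨ 
am┃> [-] ┃2024-01-15 00:00:▲┃   ┃ 
12┃    [+┃2024-01-15 00:00:░┃   ┃ 
50┃    te┃2024-01-15 00:00:░┃   ┃ 
48┃      ┃2024-01-15 00:00:░┃   ┃ 
72┃      ┃2024-01-15 00:00:░┃   ┃ 
83┃      ┃2024-01-15 00:00:░┃   ┃ 
74┃      ┃2024-01-15 00:00:█┃   ┃ 
15┃      ┃2024-01-15 00:00:░┃   ┃ 
06┃      ┃2024-01-15 00:00:░┃   ┃ 
━━┃      ┃2024-01-15 00:00:░┃   ┃ 
  ┃      ┃2024-01-15 00:00:░┃   ┃ 
  ┃      ┃2024-01-15 00:00:░┃   ┃ 
  ┗━━━━━━┃2024-01-15 00:00:▼┃━━━┛ 


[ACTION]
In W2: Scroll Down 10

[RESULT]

──┠──────┠──────────────────┨───┨ 
am┃> [-] ┃2024-01-15 00:00:▲┃   ┃ 
12┃    [+┃2024-01-15 00:00:░┃   ┃ 
50┃    te┃2024-01-15 00:00:░┃   ┃ 
48┃      ┃2024-01-15 00:00:░┃   ┃ 
72┃      ┃2024-01-15 00:00:░┃   ┃ 
83┃      ┃2024-01-15 00:00:░┃   ┃ 
74┃      ┃2024-01-15 00:01:░┃   ┃ 
15┃      ┃2024-01-15 00:01:░┃   ┃ 
06┃      ┃2024-01-15 00:01:░┃   ┃ 
━━┃      ┃2024-01-15 00:01:░┃   ┃ 
  ┃      ┃2024-01-15 00:01:░┃   ┃ 
  ┃      ┃2024-01-15 00:01:█┃   ┃ 
  ┗━━━━━━┃2024-01-15 00:01:▼┃━━━┛ 


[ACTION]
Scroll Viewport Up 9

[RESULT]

━━┏━━━━━━┏━━━━━━━━━━━━━━━━━━┓━━━┓ 
eE┃ FileB┃ FileViewer       ┃   ┃ 
──┠──────┠──────────────────┨───┨ 
am┃> [-] ┃2024-01-15 00:00:▲┃   ┃ 
12┃    [+┃2024-01-15 00:00:░┃   ┃ 
50┃    te┃2024-01-15 00:00:░┃   ┃ 
48┃      ┃2024-01-15 00:00:░┃   ┃ 
72┃      ┃2024-01-15 00:00:░┃   ┃ 
83┃      ┃2024-01-15 00:00:░┃   ┃ 
74┃      ┃2024-01-15 00:01:░┃   ┃ 
15┃      ┃2024-01-15 00:01:░┃   ┃ 
06┃      ┃2024-01-15 00:01:░┃   ┃ 
━━┃      ┃2024-01-15 00:01:░┃   ┃ 
  ┃      ┃2024-01-15 00:01:░┃   ┃ 


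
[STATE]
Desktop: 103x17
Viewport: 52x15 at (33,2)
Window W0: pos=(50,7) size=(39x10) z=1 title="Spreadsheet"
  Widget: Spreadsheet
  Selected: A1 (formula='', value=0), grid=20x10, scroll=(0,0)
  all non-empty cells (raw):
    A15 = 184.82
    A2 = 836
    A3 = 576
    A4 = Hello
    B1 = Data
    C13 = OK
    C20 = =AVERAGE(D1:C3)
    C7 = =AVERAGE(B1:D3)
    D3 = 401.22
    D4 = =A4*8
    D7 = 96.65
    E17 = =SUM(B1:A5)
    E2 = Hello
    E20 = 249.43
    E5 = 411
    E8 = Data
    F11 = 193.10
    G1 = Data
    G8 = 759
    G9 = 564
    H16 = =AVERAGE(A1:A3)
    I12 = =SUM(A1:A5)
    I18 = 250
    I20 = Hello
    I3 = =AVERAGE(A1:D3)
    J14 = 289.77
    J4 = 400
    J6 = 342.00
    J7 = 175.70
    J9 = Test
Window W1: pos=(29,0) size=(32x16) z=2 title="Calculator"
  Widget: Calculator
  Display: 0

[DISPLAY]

───────────────────────────┨                        
                          0┃                        
─┬───┬───┬───┐             ┃                        
 │ 8 │ 9 │ ÷ │             ┃                        
─┼───┼───┼───┤             ┃                        
 │ 5 │ 6 │ × │             ┃━━━━━━━━━━━━━━━━━━━━━━━━
─┼───┼───┼───┤             ┃et                      
 │ 2 │ 3 │ - │             ┃────────────────────────
─┼───┼───┼───┤             ┃                        
 │ . │ = │ + │             ┃     B       C       D  
─┼───┼───┼───┤             ┃------------------------
 │ MC│ MR│ M+│             ┃0]Data           0      
─┴───┴───┴───┘             ┃36       0       0      
━━━━━━━━━━━━━━━━━━━━━━━━━━━┛76       0       0  401.
                 ┗━━━━━━━━━━━━━━━━━━━━━━━━━━━━━━━━━━


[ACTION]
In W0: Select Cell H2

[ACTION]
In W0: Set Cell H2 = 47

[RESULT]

───────────────────────────┨                        
                          0┃                        
─┬───┬───┬───┐             ┃                        
 │ 8 │ 9 │ ÷ │             ┃                        
─┼───┼───┼───┤             ┃                        
 │ 5 │ 6 │ × │             ┃━━━━━━━━━━━━━━━━━━━━━━━━
─┼───┼───┼───┤             ┃et                      
 │ 2 │ 3 │ - │             ┃────────────────────────
─┼───┼───┼───┤             ┃                        
 │ . │ = │ + │             ┃     B       C       D  
─┼───┼───┼───┤             ┃------------------------
 │ MC│ MR│ M+│             ┃ 0Data           0      
─┴───┴───┴───┘             ┃36       0       0      
━━━━━━━━━━━━━━━━━━━━━━━━━━━┛76       0       0  401.
                 ┗━━━━━━━━━━━━━━━━━━━━━━━━━━━━━━━━━━


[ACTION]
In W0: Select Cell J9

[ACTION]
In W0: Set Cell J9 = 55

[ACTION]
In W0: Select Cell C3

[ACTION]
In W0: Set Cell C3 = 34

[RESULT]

───────────────────────────┨                        
                          0┃                        
─┬───┬───┬───┐             ┃                        
 │ 8 │ 9 │ ÷ │             ┃                        
─┼───┼───┼───┤             ┃                        
 │ 5 │ 6 │ × │             ┃━━━━━━━━━━━━━━━━━━━━━━━━
─┼───┼───┼───┤             ┃et                      
 │ 2 │ 3 │ - │             ┃────────────────────────
─┼───┼───┼───┤             ┃                        
 │ . │ = │ + │             ┃     B       C       D  
─┼───┼───┼───┤             ┃------------------------
 │ MC│ MR│ M+│             ┃ 0Data           0      
─┴───┴───┴───┘             ┃36       0       0      
━━━━━━━━━━━━━━━━━━━━━━━━━━━┛76       0    [34]  401.
                 ┗━━━━━━━━━━━━━━━━━━━━━━━━━━━━━━━━━━


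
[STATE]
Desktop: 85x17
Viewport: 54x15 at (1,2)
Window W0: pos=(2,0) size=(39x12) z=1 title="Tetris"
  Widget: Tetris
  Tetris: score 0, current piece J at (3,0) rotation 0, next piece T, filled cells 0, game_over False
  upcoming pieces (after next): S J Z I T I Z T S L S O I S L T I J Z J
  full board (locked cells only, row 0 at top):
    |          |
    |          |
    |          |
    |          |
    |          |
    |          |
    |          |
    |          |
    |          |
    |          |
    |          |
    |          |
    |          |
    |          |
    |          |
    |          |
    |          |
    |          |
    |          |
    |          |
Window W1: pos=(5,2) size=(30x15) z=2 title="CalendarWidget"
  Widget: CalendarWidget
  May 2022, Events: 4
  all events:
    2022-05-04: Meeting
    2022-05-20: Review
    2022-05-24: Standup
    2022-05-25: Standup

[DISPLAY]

 ┠──┏━━━━━━━━━━━━━━━━━━━━━━━━━━━━┓─────┨              
 ┃  ┃ CalendarWidget             ┃     ┃              
 ┃  ┠────────────────────────────┨     ┃              
 ┃  ┃          May 2022          ┃     ┃              
 ┃  ┃Mo Tu We Th Fr Sa Su        ┃     ┃              
 ┃  ┃                   1        ┃     ┃              
 ┃  ┃ 2  3  4*  5  6  7  8       ┃     ┃              
 ┃  ┃ 9 10 11 12 13 14 15        ┃     ┃              
 ┃  ┃16 17 18 19 20* 21 22       ┃     ┃              
 ┗━━┃23 24* 25* 26 27 28 29      ┃━━━━━┛              
    ┃30 31                       ┃                    
    ┃                            ┃                    
    ┃                            ┃                    
    ┃                            ┃                    
    ┗━━━━━━━━━━━━━━━━━━━━━━━━━━━━┛                    


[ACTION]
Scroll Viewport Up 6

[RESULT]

 ┏━━━━━━━━━━━━━━━━━━━━━━━━━━━━━━━━━━━━━┓              
 ┃ Tetris                              ┃              
 ┠──┏━━━━━━━━━━━━━━━━━━━━━━━━━━━━┓─────┨              
 ┃  ┃ CalendarWidget             ┃     ┃              
 ┃  ┠────────────────────────────┨     ┃              
 ┃  ┃          May 2022          ┃     ┃              
 ┃  ┃Mo Tu We Th Fr Sa Su        ┃     ┃              
 ┃  ┃                   1        ┃     ┃              
 ┃  ┃ 2  3  4*  5  6  7  8       ┃     ┃              
 ┃  ┃ 9 10 11 12 13 14 15        ┃     ┃              
 ┃  ┃16 17 18 19 20* 21 22       ┃     ┃              
 ┗━━┃23 24* 25* 26 27 28 29      ┃━━━━━┛              
    ┃30 31                       ┃                    
    ┃                            ┃                    
    ┃                            ┃                    


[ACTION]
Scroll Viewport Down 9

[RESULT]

 ┠──┏━━━━━━━━━━━━━━━━━━━━━━━━━━━━┓─────┨              
 ┃  ┃ CalendarWidget             ┃     ┃              
 ┃  ┠────────────────────────────┨     ┃              
 ┃  ┃          May 2022          ┃     ┃              
 ┃  ┃Mo Tu We Th Fr Sa Su        ┃     ┃              
 ┃  ┃                   1        ┃     ┃              
 ┃  ┃ 2  3  4*  5  6  7  8       ┃     ┃              
 ┃  ┃ 9 10 11 12 13 14 15        ┃     ┃              
 ┃  ┃16 17 18 19 20* 21 22       ┃     ┃              
 ┗━━┃23 24* 25* 26 27 28 29      ┃━━━━━┛              
    ┃30 31                       ┃                    
    ┃                            ┃                    
    ┃                            ┃                    
    ┃                            ┃                    
    ┗━━━━━━━━━━━━━━━━━━━━━━━━━━━━┛                    


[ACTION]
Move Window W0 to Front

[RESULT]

 ┠─────────────────────────────────────┨              
 ┃          │Next:                     ┃              
 ┃          │ ▒                        ┃              
 ┃          │▒▒▒                       ┃              
 ┃          │                          ┃              
 ┃          │                          ┃              
 ┃          │                          ┃              
 ┃          │Score:                    ┃              
 ┃          │0                         ┃              
 ┗━━━━━━━━━━━━━━━━━━━━━━━━━━━━━━━━━━━━━┛              
    ┃30 31                       ┃                    
    ┃                            ┃                    
    ┃                            ┃                    
    ┃                            ┃                    
    ┗━━━━━━━━━━━━━━━━━━━━━━━━━━━━┛                    


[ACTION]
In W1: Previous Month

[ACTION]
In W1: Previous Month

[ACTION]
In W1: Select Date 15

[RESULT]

 ┠─────────────────────────────────────┨              
 ┃          │Next:                     ┃              
 ┃          │ ▒                        ┃              
 ┃          │▒▒▒                       ┃              
 ┃          │                          ┃              
 ┃          │                          ┃              
 ┃          │                          ┃              
 ┃          │Score:                    ┃              
 ┃          │0                         ┃              
 ┗━━━━━━━━━━━━━━━━━━━━━━━━━━━━━━━━━━━━━┛              
    ┃                            ┃                    
    ┃                            ┃                    
    ┃                            ┃                    
    ┃                            ┃                    
    ┗━━━━━━━━━━━━━━━━━━━━━━━━━━━━┛                    
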